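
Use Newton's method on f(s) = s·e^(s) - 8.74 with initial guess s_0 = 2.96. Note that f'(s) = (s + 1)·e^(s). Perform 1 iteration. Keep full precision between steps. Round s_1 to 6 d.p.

s_0 = 2.960000: f = 48.381996, f' = 76.419968 → s_1 = 2.960000 - (48.381996)/(76.419968) = 2.326893

2.326893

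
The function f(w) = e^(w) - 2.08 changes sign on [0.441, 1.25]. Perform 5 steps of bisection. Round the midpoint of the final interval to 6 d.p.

f(0.441000) = -0.525739, f(1.250000) = 1.410343 (opposite signs)
step 1: m = 0.845500, f(m) = 0.249142 > 0 → root in [0.441000, 0.845500]
step 2: m = 0.643250, f(m) = -0.177346 < 0 → root in [0.643250, 0.845500]
step 3: m = 0.744375, f(m) = 0.025125 > 0 → root in [0.643250, 0.744375]
step 4: m = 0.693812, f(m) = -0.078669 < 0 → root in [0.693812, 0.744375]
step 5: m = 0.719094, f(m) = -0.027428 < 0 → root in [0.719094, 0.744375]
Midpoint of [0.719094, 0.744375] = 0.731734

0.731734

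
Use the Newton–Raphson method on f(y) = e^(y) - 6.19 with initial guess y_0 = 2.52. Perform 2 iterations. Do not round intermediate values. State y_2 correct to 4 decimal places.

Newton update: y ← y − f(y)/f'(y).
f'(y) = e^(y)
y_0 = 2.520000: f = 6.238597, f' = 12.428597 → y_1 = 2.520000 - (6.238597)/(12.428597) = 2.018045
y_1 = 2.018045: f = 1.333602, f' = 7.523602 → y_2 = 2.018045 - (1.333602)/(7.523602) = 1.840789

1.8408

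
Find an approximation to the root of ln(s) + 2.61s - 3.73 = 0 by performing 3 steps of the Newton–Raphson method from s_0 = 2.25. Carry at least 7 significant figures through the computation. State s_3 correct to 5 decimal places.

f'(s) = 1/s + 2.61
s_0 = 2.250000: f = 2.953430, f' = 3.054444 → s_1 = 2.250000 - (2.953430)/(3.054444) = 1.283071
s_1 = 1.283071: f = -0.131927, f' = 3.389380 → s_2 = 1.283071 - (-0.131927)/(3.389380) = 1.321995
s_2 = 1.321995: f = -0.000451, f' = 3.366433 → s_3 = 1.321995 - (-0.000451)/(3.366433) = 1.322129

1.32213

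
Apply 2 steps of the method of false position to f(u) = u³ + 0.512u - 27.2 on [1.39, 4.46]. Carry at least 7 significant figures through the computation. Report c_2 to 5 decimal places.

2.65111

f(1.390000) = -23.802701, f(4.460000) = 63.800056
step 1: c = 2.224155, f(c) = -15.058635 < 0 → new bracket [2.224155, 4.460000]
step 2: c = 2.651106, f(c) = -7.209702 < 0 → new bracket [2.651106, 4.460000]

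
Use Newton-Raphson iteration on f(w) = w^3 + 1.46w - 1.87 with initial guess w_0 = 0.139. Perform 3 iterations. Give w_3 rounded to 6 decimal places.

0.858370

f'(w) = 3w^2 + 1.46
w_0 = 0.139000: f = -1.664374, f' = 1.517963 → w_1 = 0.139000 - (-1.664374)/(1.517963) = 1.235453
w_1 = 1.235453: f = 1.819485, f' = 6.039029 → w_2 = 1.235453 - (1.819485)/(6.039029) = 0.934165
w_2 = 0.934165: f = 0.309093, f' = 4.077992 → w_3 = 0.934165 - (0.309093)/(4.077992) = 0.858370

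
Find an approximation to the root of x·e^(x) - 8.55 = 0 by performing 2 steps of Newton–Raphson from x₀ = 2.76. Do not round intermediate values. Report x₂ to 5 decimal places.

f'(x) = (x + 1)·e^(x)
x_0 = 2.760000: f = 35.057567, f' = 59.407409 → x_1 = 2.760000 - (35.057567)/(59.407409) = 2.169879
x_1 = 2.169879: f = 10.452114, f' = 27.759337 → x_2 = 2.169879 - (10.452114)/(27.759337) = 1.793353

1.79335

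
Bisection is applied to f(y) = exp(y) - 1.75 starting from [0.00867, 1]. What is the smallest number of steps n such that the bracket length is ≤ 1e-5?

Initial width b − a = 1 − 0.00867 = 0.991330.
After n steps the width is (b−a)/2^n; need (b−a)/2^n ≤ 1e-5.
So n ≥ log₂(0.991330/1e-5) = log₂(99133.0000) ≈ 16.5971.
Hence n = 17.

17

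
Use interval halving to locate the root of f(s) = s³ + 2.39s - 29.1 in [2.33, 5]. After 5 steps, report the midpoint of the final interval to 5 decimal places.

2.78891

f(2.330000) = -10.881963, f(5.000000) = 107.850000 (opposite signs)
step 1: m = 3.665000, f(m) = 28.888455 > 0 → root in [2.330000, 3.665000]
step 2: m = 2.997500, f(m) = 4.996581 > 0 → root in [2.330000, 2.997500]
step 3: m = 2.663750, f(m) = -3.832829 < 0 → root in [2.663750, 2.997500]
step 4: m = 2.830625, f(m) = 0.345401 > 0 → root in [2.663750, 2.830625]
step 5: m = 2.747188, f(m) = -1.801090 < 0 → root in [2.747188, 2.830625]
Midpoint of [2.747188, 2.830625] = 2.788906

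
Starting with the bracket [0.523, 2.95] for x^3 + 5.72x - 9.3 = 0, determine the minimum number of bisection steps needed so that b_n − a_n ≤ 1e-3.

12

Initial width b − a = 2.95 − 0.523 = 2.427000.
After n steps the width is (b−a)/2^n; need (b−a)/2^n ≤ 1e-3.
So n ≥ log₂(2.427000/1e-3) = log₂(2427.0000) ≈ 11.2450.
Hence n = 12.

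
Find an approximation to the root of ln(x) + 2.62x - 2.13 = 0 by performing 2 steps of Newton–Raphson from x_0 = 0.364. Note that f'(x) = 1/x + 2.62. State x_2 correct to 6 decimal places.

0.865490

Newton update: x ← x − f(x)/f'(x).
x_0 = 0.364000: f = -2.186921, f' = 5.367253 → x_1 = 0.364000 - (-2.186921)/(5.367253) = 0.771456
x_1 = 0.771456: f = -0.368259, f' = 3.916250 → x_2 = 0.771456 - (-0.368259)/(3.916250) = 0.865490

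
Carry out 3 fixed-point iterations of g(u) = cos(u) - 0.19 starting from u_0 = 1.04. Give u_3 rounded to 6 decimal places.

0.534548

u_1 = g(1.040000) = 0.316220
u_2 = g(0.316220) = 0.760418
u_3 = g(0.760418) = 0.534548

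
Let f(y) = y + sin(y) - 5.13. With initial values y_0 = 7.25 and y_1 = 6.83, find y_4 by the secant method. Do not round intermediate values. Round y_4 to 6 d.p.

5.689735

f(y_0) = 2.943081, f(y_1) = 2.219969
y_2 = 6.830000 - (2.219969)·(6.830000 - 7.250000)/(2.219969 - (2.943081)) = 5.540591; f(y_2) = -0.265611
y_3 = 5.540591 - (-0.265611)·(5.540591 - 6.830000)/(-0.265611 - (2.219969)) = 5.678378; f(y_3) = -0.020226
y_4 = 5.678378 - (-0.020226)·(5.678378 - 5.540591)/(-0.020226 - (-0.265611)) = 5.689735; f(y_4) = 0.000510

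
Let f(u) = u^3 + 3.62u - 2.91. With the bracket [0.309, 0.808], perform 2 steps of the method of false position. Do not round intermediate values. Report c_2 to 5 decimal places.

0.70579

False-position update: c = (a·f(b) − b·f(a))/(f(b) − f(a)); replace the endpoint whose sign matches f(c).
f(0.309000) = -1.761916, f(0.808000) = 0.542474
step 1: c = 0.690531, f(c) = -0.081010 < 0 → new bracket [0.690531, 0.808000]
step 2: c = 0.705794, f(c) = -0.003439 < 0 → new bracket [0.705794, 0.808000]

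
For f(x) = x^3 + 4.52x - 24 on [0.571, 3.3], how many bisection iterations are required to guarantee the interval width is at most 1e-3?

12

Initial width b − a = 3.3 − 0.571 = 2.729000.
After n steps the width is (b−a)/2^n; need (b−a)/2^n ≤ 1e-3.
So n ≥ log₂(2.729000/1e-3) = log₂(2729.0000) ≈ 11.4142.
Hence n = 12.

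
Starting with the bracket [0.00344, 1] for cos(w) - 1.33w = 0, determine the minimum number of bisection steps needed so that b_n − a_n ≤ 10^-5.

Initial width b − a = 1 − 0.00344 = 0.996560.
After n steps the width is (b−a)/2^n; need (b−a)/2^n ≤ 10^-5.
So n ≥ log₂(0.996560/10^-5) = log₂(99656.0000) ≈ 16.6047.
Hence n = 17.

17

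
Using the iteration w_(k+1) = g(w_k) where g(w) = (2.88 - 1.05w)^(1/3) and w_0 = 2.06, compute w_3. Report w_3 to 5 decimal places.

w_1 = g(2.060000) = 0.895034
w_2 = g(0.895034) = 1.247240
w_3 = g(1.247240) = 1.162349

1.16235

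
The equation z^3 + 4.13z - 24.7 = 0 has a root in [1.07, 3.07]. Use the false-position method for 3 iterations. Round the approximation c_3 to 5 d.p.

f(1.070000) = -19.055857, f(3.070000) = 16.913543
step 1: c = 2.129559, f(c) = -6.247319 < 0 → new bracket [2.129559, 3.070000]
step 2: c = 2.383230, f(c) = -1.321024 < 0 → new bracket [2.383230, 3.070000]
step 3: c = 2.432984, f(c) = -0.249946 < 0 → new bracket [2.432984, 3.070000]

2.43298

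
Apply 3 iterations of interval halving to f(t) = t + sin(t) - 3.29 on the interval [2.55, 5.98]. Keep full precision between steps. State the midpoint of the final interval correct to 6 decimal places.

f(2.550000) = -0.182316, f(5.980000) = 2.391438 (opposite signs)
step 1: m = 4.265000, f(m) = 0.073420 > 0 → root in [2.550000, 4.265000]
step 2: m = 3.407500, f(m) = -0.145285 < 0 → root in [3.407500, 4.265000]
step 3: m = 3.836250, f(m) = -0.093872 < 0 → root in [3.836250, 4.265000]
Midpoint of [3.836250, 4.265000] = 4.050625

4.050625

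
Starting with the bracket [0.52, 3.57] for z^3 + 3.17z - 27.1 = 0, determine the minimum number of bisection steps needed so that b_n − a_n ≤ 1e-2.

9

Initial width b − a = 3.57 − 0.52 = 3.050000.
After n steps the width is (b−a)/2^n; need (b−a)/2^n ≤ 1e-2.
So n ≥ log₂(3.050000/1e-2) = log₂(305.0000) ≈ 8.2527.
Hence n = 9.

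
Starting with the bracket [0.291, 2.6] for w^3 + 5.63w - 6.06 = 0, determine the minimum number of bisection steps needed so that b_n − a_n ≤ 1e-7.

25

Initial width b − a = 2.6 − 0.291 = 2.309000.
After n steps the width is (b−a)/2^n; need (b−a)/2^n ≤ 1e-7.
So n ≥ log₂(2.309000/1e-7) = log₂(23090000.0000) ≈ 24.4608.
Hence n = 25.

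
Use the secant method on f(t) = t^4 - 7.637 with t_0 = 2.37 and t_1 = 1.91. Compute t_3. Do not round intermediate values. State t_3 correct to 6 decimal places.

f(t_0) = 23.912566, f(t_1) = 5.671634
t_2 = 1.910000 - (5.671634)·(1.910000 - 2.370000)/(5.671634 - (23.912566)) = 1.766973; f(t_2) = 2.111086
t_3 = 1.766973 - (2.111086)·(1.766973 - 1.910000)/(2.111086 - (5.671634)) = 1.682170; f(t_3) = 0.370185

1.682170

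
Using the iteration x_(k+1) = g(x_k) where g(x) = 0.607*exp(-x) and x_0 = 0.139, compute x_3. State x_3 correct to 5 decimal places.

0.42437

x_1 = g(0.139000) = 0.528228
x_2 = g(0.528228) = 0.357917
x_3 = g(0.357917) = 0.424373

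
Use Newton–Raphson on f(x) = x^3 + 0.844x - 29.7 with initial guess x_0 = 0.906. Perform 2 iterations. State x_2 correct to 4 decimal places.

6.3792

Newton update: x ← x − f(x)/f'(x).
f'(x) = 3x^2 + 0.844
x_0 = 0.906000: f = -28.191659, f' = 3.306508 → x_1 = 0.906000 - (-28.191659)/(3.306508) = 9.432112
x_1 = 9.432112: f = 817.386149, f' = 267.738228 → x_2 = 9.432112 - (817.386149)/(267.738228) = 6.379182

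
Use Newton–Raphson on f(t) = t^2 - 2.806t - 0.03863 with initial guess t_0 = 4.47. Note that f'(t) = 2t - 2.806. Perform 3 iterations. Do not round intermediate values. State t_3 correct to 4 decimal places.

2.8207

t_0 = 4.470000: f = 7.399450, f' = 6.134000 → t_1 = 4.470000 - (7.399450)/(6.134000) = 3.263699
t_1 = 3.263699: f = 1.455162, f' = 3.721398 → t_2 = 3.263699 - (1.455162)/(3.721398) = 2.872673
t_2 = 2.872673: f = 0.152901, f' = 2.939347 → t_3 = 2.872673 - (0.152901)/(2.939347) = 2.820655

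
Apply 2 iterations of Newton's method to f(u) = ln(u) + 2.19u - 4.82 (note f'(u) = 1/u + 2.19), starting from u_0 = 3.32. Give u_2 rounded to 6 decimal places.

u_0 = 3.320000: f = 3.650765, f' = 2.491205 → u_1 = 3.320000 - (3.650765)/(2.491205) = 1.854538
u_1 = 1.854538: f = -0.140925, f' = 2.729218 → u_2 = 1.854538 - (-0.140925)/(2.729218) = 1.906174

1.906174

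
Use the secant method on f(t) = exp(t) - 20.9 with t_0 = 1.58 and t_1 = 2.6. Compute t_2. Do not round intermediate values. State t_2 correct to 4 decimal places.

f(t_0) = -16.045044, f(t_1) = -7.436262
t_2 = 2.600000 - (-7.436262)·(2.600000 - 1.580000)/(-7.436262 - (-16.045044)) = 3.481076; f(t_2) = 11.594652

3.4811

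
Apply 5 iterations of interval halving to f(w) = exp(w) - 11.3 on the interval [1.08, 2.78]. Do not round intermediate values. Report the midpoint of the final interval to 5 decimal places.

2.43469

f(1.080000) = -8.355320, f(2.780000) = 4.819021 (opposite signs)
step 1: m = 1.930000, f(m) = -4.410490 < 0 → root in [1.930000, 2.780000]
step 2: m = 2.355000, f(m) = -0.761871 < 0 → root in [2.355000, 2.780000]
step 3: m = 2.567500, f(m) = 1.733201 > 0 → root in [2.355000, 2.567500]
step 4: m = 2.461250, f(m) = 0.419452 > 0 → root in [2.355000, 2.461250]
step 5: m = 2.408125, f(m) = -0.186895 < 0 → root in [2.408125, 2.461250]
Midpoint of [2.408125, 2.461250] = 2.434687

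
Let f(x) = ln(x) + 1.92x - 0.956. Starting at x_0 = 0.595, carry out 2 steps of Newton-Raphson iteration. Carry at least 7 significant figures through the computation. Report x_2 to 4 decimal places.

0.6907

f'(x) = 1/x + 1.92
x_0 = 0.595000: f = -0.332794, f' = 3.600672 → x_1 = 0.595000 - (-0.332794)/(3.600672) = 0.687425
x_1 = 0.687425: f = -0.010945, f' = 3.374703 → x_2 = 0.687425 - (-0.010945)/(3.374703) = 0.690669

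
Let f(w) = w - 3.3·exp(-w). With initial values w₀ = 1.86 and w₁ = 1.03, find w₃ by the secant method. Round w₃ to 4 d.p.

f(w_0) = 1.346280, f(w_1) = -0.148123
w_2 = 1.030000 - (-0.148123)·(1.030000 - 1.860000)/(-0.148123 - (1.346280)) = 1.112268; f(w_2) = 0.027188
w_3 = 1.112268 - (0.027188)·(1.112268 - 1.030000)/(0.027188 - (-0.148123)) = 1.099510; f(w_3) = 0.000497

1.0995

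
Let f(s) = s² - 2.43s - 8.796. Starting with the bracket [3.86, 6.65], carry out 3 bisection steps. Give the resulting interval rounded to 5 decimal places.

f(3.860000) = -3.276200, f(6.650000) = 19.267000 (opposite signs)
step 1: m = 5.255000, f(m) = 6.049375 > 0 → root in [3.860000, 5.255000]
step 2: m = 4.557500, f(m) = 0.900081 > 0 → root in [3.860000, 4.557500]
step 3: m = 4.208750, f(m) = -1.309686 < 0 → root in [4.208750, 4.557500]

[4.20875, 4.55750]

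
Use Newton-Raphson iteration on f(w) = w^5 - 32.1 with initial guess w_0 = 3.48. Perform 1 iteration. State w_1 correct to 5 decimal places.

f'(w) = 5w^4
w_0 = 3.480000: f = 478.283023, f' = 733.308941 → w_1 = 3.480000 - (478.283023)/(733.308941) = 2.827774

2.82777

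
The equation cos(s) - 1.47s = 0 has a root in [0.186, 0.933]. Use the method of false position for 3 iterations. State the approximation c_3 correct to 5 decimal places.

f(0.186000) = 0.709332, f(0.933000) = -0.776084
step 1: c = 0.542716, f(c) = 0.058517 > 0 → new bracket [0.542716, 0.933000]
step 2: c = 0.570080, f(c) = 0.003840 > 0 → new bracket [0.570080, 0.933000]
step 3: c = 0.571867, f(c) = 0.000248 > 0 → new bracket [0.571867, 0.933000]

0.57187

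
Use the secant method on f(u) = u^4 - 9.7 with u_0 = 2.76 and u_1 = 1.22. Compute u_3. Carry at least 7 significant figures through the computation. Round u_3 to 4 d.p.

2.0227

f(u_0) = 48.327830, f(u_1) = -7.484665
u_2 = 1.220000 - (-7.484665)·(1.220000 - 2.760000)/(-7.484665 - (48.327830)) = 1.426520; f(u_2) = -5.558943
u_3 = 1.426520 - (-5.558943)·(1.426520 - 1.220000)/(-5.558943 - (-7.484665)) = 2.022676; f(u_3) = 7.038073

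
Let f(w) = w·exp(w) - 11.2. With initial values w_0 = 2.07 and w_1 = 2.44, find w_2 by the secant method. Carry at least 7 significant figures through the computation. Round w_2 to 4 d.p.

f(w_0) = 5.204384, f(w_1) = 16.794219
w_2 = 2.440000 - (16.794219)·(2.440000 - 2.070000)/(16.794219 - (5.204384)) = 1.903853; f(w_2) = 1.578090

1.9039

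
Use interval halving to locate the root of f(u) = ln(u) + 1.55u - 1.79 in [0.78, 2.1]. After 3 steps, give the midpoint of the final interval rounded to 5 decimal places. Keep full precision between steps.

f(0.780000) = -0.829461, f(2.100000) = 2.206937 (opposite signs)
step 1: m = 1.440000, f(m) = 0.806643 > 0 → root in [0.780000, 1.440000]
step 2: m = 1.110000, f(m) = 0.034860 > 0 → root in [0.780000, 1.110000]
step 3: m = 0.945000, f(m) = -0.381820 < 0 → root in [0.945000, 1.110000]
Midpoint of [0.945000, 1.110000] = 1.027500

1.02750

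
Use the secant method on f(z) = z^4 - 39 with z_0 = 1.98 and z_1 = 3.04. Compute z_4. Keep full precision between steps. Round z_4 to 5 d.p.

2.50376

f(z_0) = -23.630464, f(z_1) = 46.407171
z_2 = 3.040000 - (46.407171)·(3.040000 - 1.980000)/(46.407171 - (-23.630464)) = 2.337640; f(z_2) = -9.138552
z_3 = 2.337640 - (-9.138552)·(2.337640 - 3.040000)/(-9.138552 - (46.407171)) = 2.453195; f(z_3) = -2.781693
z_4 = 2.453195 - (-2.781693)·(2.453195 - 2.337640)/(-2.781693 - (-9.138552)) = 2.503760; f(z_4) = 0.298040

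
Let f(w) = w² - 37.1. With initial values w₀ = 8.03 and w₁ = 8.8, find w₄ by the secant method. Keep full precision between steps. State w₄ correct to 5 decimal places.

f(w_0) = 27.380900, f(w_1) = 40.340000
w_2 = 8.800000 - (40.340000)·(8.800000 - 8.030000)/(40.340000 - (27.380900)) = 6.403090; f(w_2) = 3.899558
w_3 = 6.403090 - (3.899558)·(6.403090 - 8.800000)/(3.899558 - (40.340000)) = 6.146592; f(w_3) = 0.680593
w_4 = 6.146592 - (0.680593)·(6.146592 - 6.403090)/(0.680593 - (3.899558)) = 6.092360; f(w_4) = 0.016851

6.09236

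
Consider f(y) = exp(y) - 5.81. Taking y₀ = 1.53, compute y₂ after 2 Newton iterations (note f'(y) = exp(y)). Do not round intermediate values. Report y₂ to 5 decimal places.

1.75998

y_0 = 1.530000: f = -1.191823, f' = 4.618177 → y_1 = 1.530000 - (-1.191823)/(4.618177) = 1.788072
y_1 = 1.788072: f = 0.167917, f' = 5.977917 → y_2 = 1.788072 - (0.167917)/(5.977917) = 1.759983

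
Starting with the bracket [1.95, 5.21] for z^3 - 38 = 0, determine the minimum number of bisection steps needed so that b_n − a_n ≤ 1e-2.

9

Initial width b − a = 5.21 − 1.95 = 3.260000.
After n steps the width is (b−a)/2^n; need (b−a)/2^n ≤ 1e-2.
So n ≥ log₂(3.260000/1e-2) = log₂(326.0000) ≈ 8.3487.
Hence n = 9.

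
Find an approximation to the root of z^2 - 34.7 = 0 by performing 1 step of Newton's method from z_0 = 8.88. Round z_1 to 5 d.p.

6.39383

f'(z) = 2z
z_0 = 8.880000: f = 44.154400, f' = 17.760000 → z_1 = 8.880000 - (44.154400)/(17.760000) = 6.393829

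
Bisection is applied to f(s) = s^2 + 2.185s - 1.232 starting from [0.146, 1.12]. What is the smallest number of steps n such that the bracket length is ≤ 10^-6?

Initial width b − a = 1.12 − 0.146 = 0.974000.
After n steps the width is (b−a)/2^n; need (b−a)/2^n ≤ 10^-6.
So n ≥ log₂(0.974000/10^-6) = log₂(974000.0000) ≈ 19.8936.
Hence n = 20.

20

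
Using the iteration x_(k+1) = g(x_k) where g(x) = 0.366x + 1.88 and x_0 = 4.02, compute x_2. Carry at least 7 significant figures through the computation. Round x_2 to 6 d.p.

x_1 = g(4.020000) = 3.351320
x_2 = g(3.351320) = 3.106583

3.106583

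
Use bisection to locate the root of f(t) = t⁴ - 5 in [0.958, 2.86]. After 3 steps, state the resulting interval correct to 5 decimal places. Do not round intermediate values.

[1.43350, 1.67125]

f(0.958000) = -4.157709, f(2.860000) = 61.905856 (opposite signs)
step 1: m = 1.909000, f(m) = 8.280784 > 0 → root in [0.958000, 1.909000]
step 2: m = 1.433500, f(m) = -0.777295 < 0 → root in [1.433500, 1.909000]
step 3: m = 1.671250, f(m) = 2.801277 > 0 → root in [1.433500, 1.671250]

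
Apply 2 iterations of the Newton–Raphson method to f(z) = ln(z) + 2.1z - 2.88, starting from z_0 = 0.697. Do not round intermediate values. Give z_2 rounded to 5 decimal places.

1.26057

Newton update: z ← z − f(z)/f'(z).
f'(z) = 1/z + 2.1
z_0 = 0.697000: f = -1.777270, f' = 3.534720 → z_1 = 0.697000 - (-1.777270)/(3.534720) = 1.199804
z_1 = 1.199804: f = -0.178255, f' = 2.933470 → z_2 = 1.199804 - (-0.178255)/(2.933470) = 1.260569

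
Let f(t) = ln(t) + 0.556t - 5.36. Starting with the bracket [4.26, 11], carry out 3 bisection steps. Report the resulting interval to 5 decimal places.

[5.94500, 6.78750]

f(4.260000) = -1.542171, f(11.000000) = 3.153895 (opposite signs)
step 1: m = 7.630000, f(m) = 0.914368 > 0 → root in [4.260000, 7.630000]
step 2: m = 5.945000, f(m) = -0.272029 < 0 → root in [5.945000, 7.630000]
step 3: m = 6.787500, f(m) = 0.328933 > 0 → root in [5.945000, 6.787500]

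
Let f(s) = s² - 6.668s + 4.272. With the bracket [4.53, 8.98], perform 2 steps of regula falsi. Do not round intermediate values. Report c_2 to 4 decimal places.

f(4.530000) = -5.413140, f(8.980000) = 25.033760
step 1: c = 5.321163, f(c) = -2.894738 < 0 → new bracket [5.321163, 8.980000]
step 2: c = 5.700395, f(c) = -1.243730 < 0 → new bracket [5.700395, 8.980000]

5.7004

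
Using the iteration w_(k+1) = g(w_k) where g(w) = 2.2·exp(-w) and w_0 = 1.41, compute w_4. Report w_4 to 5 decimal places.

1.19756

w_1 = g(1.410000) = 0.537115
w_2 = g(0.537115) = 1.285750
w_3 = g(1.285750) = 0.608175
w_4 = g(0.608175) = 1.197555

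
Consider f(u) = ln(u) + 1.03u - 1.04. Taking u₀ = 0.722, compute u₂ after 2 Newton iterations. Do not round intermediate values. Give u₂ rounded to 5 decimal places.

1.00477

Newton update: u ← u − f(u)/f'(u).
f'(u) = 1/u + 1.03
u_0 = 0.722000: f = -0.622070, f' = 2.415042 → u_1 = 0.722000 - (-0.622070)/(2.415042) = 0.979582
u_1 = 0.979582: f = -0.051661, f' = 2.050844 → u_2 = 0.979582 - (-0.051661)/(2.050844) = 1.004772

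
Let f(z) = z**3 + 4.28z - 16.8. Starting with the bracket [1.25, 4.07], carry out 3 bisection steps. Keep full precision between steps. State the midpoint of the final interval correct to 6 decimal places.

2.131250

f(1.250000) = -9.496875, f(4.070000) = 68.038743 (opposite signs)
step 1: m = 2.660000, f(m) = 13.405896 > 0 → root in [1.250000, 2.660000]
step 2: m = 1.955000, f(m) = -0.960541 < 0 → root in [1.955000, 2.660000]
step 3: m = 2.307500, f(m) = 5.362514 > 0 → root in [1.955000, 2.307500]
Midpoint of [1.955000, 2.307500] = 2.131250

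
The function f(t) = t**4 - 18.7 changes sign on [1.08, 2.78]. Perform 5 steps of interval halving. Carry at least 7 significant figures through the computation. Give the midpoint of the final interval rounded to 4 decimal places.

2.0628

f(1.080000) = -17.339511, f(2.780000) = 41.028167 (opposite signs)
step 1: m = 1.930000, f(m) = -4.825120 < 0 → root in [1.930000, 2.780000]
step 2: m = 2.355000, f(m) = 12.058393 > 0 → root in [1.930000, 2.355000]
step 3: m = 2.142500, f(m) = 2.370911 > 0 → root in [1.930000, 2.142500]
step 4: m = 2.036250, f(m) = -1.508080 < 0 → root in [2.036250, 2.142500]
step 5: m = 2.089375, f(m) = 0.357485 > 0 → root in [2.036250, 2.089375]
Midpoint of [2.036250, 2.089375] = 2.062812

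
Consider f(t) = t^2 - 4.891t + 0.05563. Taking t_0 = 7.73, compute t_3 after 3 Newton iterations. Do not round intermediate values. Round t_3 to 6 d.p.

4.881284

Newton update: t ← t − f(t)/f'(t).
f'(t) = 2t - 4.891
t_0 = 7.730000: f = 22.001100, f' = 10.569000 → t_1 = 7.730000 - (22.001100)/(10.569000) = 5.648337
t_1 = 5.648337: f = 4.333322, f' = 6.405673 → t_2 = 5.648337 - (4.333322)/(6.405673) = 4.971855
t_2 = 4.971855: f = 0.457628, f' = 5.052709 → t_3 = 4.971855 - (0.457628)/(5.052709) = 4.881284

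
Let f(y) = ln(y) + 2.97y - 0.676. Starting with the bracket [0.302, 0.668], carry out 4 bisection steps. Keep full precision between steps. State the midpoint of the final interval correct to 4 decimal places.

f(0.302000) = -0.976388, f(0.668000) = 0.904493 (opposite signs)
step 1: m = 0.485000, f(m) = 0.040844 > 0 → root in [0.302000, 0.485000]
step 2: m = 0.393500, f(m) = -0.439979 < 0 → root in [0.393500, 0.485000]
step 3: m = 0.439250, f(m) = -0.194114 < 0 → root in [0.439250, 0.485000]
step 4: m = 0.462125, f(m) = -0.075409 < 0 → root in [0.462125, 0.485000]
Midpoint of [0.462125, 0.485000] = 0.473562

0.4736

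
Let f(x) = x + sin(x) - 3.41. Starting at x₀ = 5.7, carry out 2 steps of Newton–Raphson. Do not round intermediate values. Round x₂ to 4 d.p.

4.4223

Newton update: x ← x − f(x)/f'(x).
f'(x) = 1 + cos(x)
x_0 = 5.700000: f = 1.739314, f' = 1.834713 → x_1 = 5.700000 - (1.739314)/(1.834713) = 4.751996
x_1 = 4.751996: f = 0.342781, f' = 1.039597 → x_2 = 4.751996 - (0.342781)/(1.039597) = 4.422272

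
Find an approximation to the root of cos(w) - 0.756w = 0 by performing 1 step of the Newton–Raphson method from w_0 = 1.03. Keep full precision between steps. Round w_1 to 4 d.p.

0.8664

Newton update: w ← w − f(w)/f'(w).
f'(w) = -sin(w) - 0.756
w_0 = 1.030000: f = -0.263861, f' = -1.613299 → w_1 = 1.030000 - (-0.263861)/(-1.613299) = 0.866446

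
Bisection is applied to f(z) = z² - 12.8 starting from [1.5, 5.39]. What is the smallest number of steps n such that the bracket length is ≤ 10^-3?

Initial width b − a = 5.39 − 1.5 = 3.890000.
After n steps the width is (b−a)/2^n; need (b−a)/2^n ≤ 10^-3.
So n ≥ log₂(3.890000/10^-3) = log₂(3890.0000) ≈ 11.9256.
Hence n = 12.

12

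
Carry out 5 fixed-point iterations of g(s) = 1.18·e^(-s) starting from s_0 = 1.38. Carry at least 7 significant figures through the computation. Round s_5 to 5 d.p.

0.57310

s_1 = g(1.380000) = 0.296863
s_2 = g(0.296863) = 0.876912
s_3 = g(0.876912) = 0.490957
s_4 = g(0.490957) = 0.722207
s_5 = g(0.722207) = 0.573101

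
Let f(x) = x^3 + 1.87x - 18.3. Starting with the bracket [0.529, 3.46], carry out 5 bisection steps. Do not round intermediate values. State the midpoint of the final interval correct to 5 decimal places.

f(0.529000) = -17.162734, f(3.460000) = 29.591936 (opposite signs)
step 1: m = 1.994500, f(m) = -6.636104 < 0 → root in [1.994500, 3.460000]
step 2: m = 2.727250, f(m) = 7.084950 > 0 → root in [1.994500, 2.727250]
step 3: m = 2.360875, f(m) = -0.726282 < 0 → root in [2.360875, 2.727250]
step 4: m = 2.544062, f(m) = 2.923216 > 0 → root in [2.360875, 2.544062]
step 5: m = 2.452469, f(m) = 1.036742 > 0 → root in [2.360875, 2.452469]
Midpoint of [2.360875, 2.452469] = 2.406672

2.40667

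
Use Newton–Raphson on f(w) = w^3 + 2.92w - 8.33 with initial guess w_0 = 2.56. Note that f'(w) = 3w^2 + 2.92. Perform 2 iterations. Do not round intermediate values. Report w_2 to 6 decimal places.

1.592970

Newton update: w ← w − f(w)/f'(w).
w_0 = 2.560000: f = 15.922416, f' = 22.580800 → w_1 = 2.560000 - (15.922416)/(22.580800) = 1.854869
w_1 = 1.854869: f = 3.467970, f' = 13.241620 → w_2 = 1.854869 - (3.467970)/(13.241620) = 1.592970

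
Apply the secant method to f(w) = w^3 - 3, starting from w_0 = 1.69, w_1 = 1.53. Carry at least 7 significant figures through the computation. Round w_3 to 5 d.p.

1.44301

f(w_0) = 1.826809, f(w_1) = 0.581577
w_2 = 1.530000 - (0.581577)·(1.530000 - 1.690000)/(0.581577 - (1.826809)) = 1.455273; f(w_2) = 0.082006
w_3 = 1.455273 - (0.082006)·(1.455273 - 1.530000)/(0.082006 - (0.581577)) = 1.443006; f(w_3) = 0.004726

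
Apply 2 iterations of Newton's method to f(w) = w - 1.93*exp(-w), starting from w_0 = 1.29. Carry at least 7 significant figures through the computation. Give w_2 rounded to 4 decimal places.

0.8359

f'(w) = 1 + 1.93*exp(-w)
w_0 = 1.290000: f = 0.758727, f' = 1.531273 → w_1 = 1.290000 - (0.758727)/(1.531273) = 0.794512
w_1 = 0.794512: f = -0.077465, f' = 1.871977 → w_2 = 0.794512 - (-0.077465)/(1.871977) = 0.835893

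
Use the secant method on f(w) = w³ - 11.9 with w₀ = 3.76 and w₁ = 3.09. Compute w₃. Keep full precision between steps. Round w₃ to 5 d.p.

f(w_0) = 41.257376, f(w_1) = 17.603629
w_2 = 3.090000 - (17.603629)·(3.090000 - 3.760000)/(17.603629 - (41.257376)) = 2.591372; f(w_2) = 5.501595
w_3 = 2.591372 - (5.501595)·(2.591372 - 3.090000)/(5.501595 - (17.603629)) = 2.364695; f(w_3) = 1.322854

2.36469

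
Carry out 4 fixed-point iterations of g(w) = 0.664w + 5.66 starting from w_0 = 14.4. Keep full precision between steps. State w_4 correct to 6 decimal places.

w_1 = g(14.400000) = 15.221600
w_2 = g(15.221600) = 15.767142
w_3 = g(15.767142) = 16.129383
w_4 = g(16.129383) = 16.369910

16.369910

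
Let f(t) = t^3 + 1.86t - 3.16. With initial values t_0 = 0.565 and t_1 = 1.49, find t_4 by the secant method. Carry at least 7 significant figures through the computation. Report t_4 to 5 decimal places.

1.06191

Secant update: t_(k+1) = t_k − f(t_k)·(t_k − t_(k-1))/(f(t_k) − f(t_(k-1))).
f(t_0) = -1.928738, f(t_1) = 2.919349
t_2 = 1.490000 - (2.919349)·(1.490000 - 0.565000)/(2.919349 - (-1.928738)) = 0.932997; f(t_2) = -0.612466
t_3 = 0.932997 - (-0.612466)·(0.932997 - 1.490000)/(-0.612466 - (2.919349)) = 1.029589; f(t_3) = -0.153544
t_4 = 1.029589 - (-0.153544)·(1.029589 - 0.932997)/(-0.153544 - (-0.612466)) = 1.061906; f(t_4) = 0.012600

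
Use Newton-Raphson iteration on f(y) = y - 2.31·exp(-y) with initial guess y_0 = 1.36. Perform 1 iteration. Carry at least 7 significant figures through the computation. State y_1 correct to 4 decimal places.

0.8784

Newton update: y ← y − f(y)/f'(y).
f'(y) = 1 + 2.31·exp(-y)
y_0 = 1.360000: f = 0.767114, f' = 1.592886 → y_1 = 1.360000 - (0.767114)/(1.592886) = 0.878413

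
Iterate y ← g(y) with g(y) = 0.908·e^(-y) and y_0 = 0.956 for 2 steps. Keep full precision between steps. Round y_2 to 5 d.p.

y_1 = g(0.956000) = 0.349060
y_2 = g(0.349060) = 0.640458

0.64046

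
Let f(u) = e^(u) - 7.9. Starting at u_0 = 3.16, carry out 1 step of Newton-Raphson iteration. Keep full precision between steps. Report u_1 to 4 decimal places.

2.4952

f'(u) = e^(u)
u_0 = 3.160000: f = 15.670596, f' = 23.570596 → u_1 = 3.160000 - (15.670596)/(23.570596) = 2.495163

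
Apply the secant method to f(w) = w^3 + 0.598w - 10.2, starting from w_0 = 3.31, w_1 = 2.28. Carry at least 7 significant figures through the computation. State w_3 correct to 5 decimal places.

2.08366

Secant update: w_(k+1) = w_k − f(w_k)·(w_k − w_(k-1))/(f(w_k) − f(w_(k-1))).
f(w_0) = 28.044071, f(w_1) = 3.015792
w_2 = 2.280000 - (3.015792)·(2.280000 - 3.310000)/(3.015792 - (28.044071)) = 2.155890; f(w_2) = 1.109497
w_3 = 2.155890 - (1.109497)·(2.155890 - 2.280000)/(1.109497 - (3.015792)) = 2.083655; f(w_3) = 0.092466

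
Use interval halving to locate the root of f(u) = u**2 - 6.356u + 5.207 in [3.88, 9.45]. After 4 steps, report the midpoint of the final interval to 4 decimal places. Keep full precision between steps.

f(3.880000) = -4.399880, f(9.450000) = 34.445300 (opposite signs)
step 1: m = 6.665000, f(m) = 7.266485 > 0 → root in [3.880000, 6.665000]
step 2: m = 5.272500, f(m) = -0.505754 < 0 → root in [5.272500, 6.665000]
step 3: m = 5.968750, f(m) = 2.895602 > 0 → root in [5.272500, 5.968750]
step 4: m = 5.620625, f(m) = 1.073733 > 0 → root in [5.272500, 5.620625]
Midpoint of [5.272500, 5.620625] = 5.446562

5.4466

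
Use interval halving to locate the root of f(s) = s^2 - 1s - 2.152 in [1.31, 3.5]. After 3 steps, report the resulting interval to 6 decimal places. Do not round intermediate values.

[1.857500, 2.131250]

f(1.310000) = -1.745900, f(3.500000) = 6.598000 (opposite signs)
step 1: m = 2.405000, f(m) = 1.227025 > 0 → root in [1.310000, 2.405000]
step 2: m = 1.857500, f(m) = -0.559194 < 0 → root in [1.857500, 2.405000]
step 3: m = 2.131250, f(m) = 0.258977 > 0 → root in [1.857500, 2.131250]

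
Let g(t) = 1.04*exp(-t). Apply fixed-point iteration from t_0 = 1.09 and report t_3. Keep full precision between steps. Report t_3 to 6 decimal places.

t_1 = g(1.090000) = 0.349665
t_2 = g(0.349665) = 0.733121
t_3 = g(0.733121) = 0.499624

0.499624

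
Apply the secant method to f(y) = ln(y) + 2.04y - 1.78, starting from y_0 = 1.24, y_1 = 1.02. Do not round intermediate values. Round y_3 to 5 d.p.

f(y_0) = 0.964711, f(y_1) = 0.320603
y_2 = 1.020000 - (0.320603)·(1.020000 - 1.240000)/(0.320603 - (0.964711)) = 0.910496; f(y_2) = -0.016354
y_3 = 0.910496 - (-0.016354)·(0.910496 - 1.020000)/(-0.016354 - (0.320603)) = 0.915811; f(y_3) = 0.000308

0.91581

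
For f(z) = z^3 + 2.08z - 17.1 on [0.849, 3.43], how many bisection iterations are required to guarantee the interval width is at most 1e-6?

Initial width b − a = 3.43 − 0.849 = 2.581000.
After n steps the width is (b−a)/2^n; need (b−a)/2^n ≤ 1e-6.
So n ≥ log₂(2.581000/1e-6) = log₂(2581000.0000) ≈ 21.2995.
Hence n = 22.

22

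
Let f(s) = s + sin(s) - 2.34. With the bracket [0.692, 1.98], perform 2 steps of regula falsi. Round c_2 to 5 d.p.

1.39595

f(0.692000) = -1.009922, f(1.980000) = 0.557438
step 1: c = 1.521917, f(c) = 0.180723 > 0 → new bracket [0.692000, 1.521917]
step 2: c = 1.395948, f(c) = 0.040701 > 0 → new bracket [0.692000, 1.395948]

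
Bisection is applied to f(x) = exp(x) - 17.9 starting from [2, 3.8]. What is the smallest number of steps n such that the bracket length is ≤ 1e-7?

25

Initial width b − a = 3.8 − 2 = 1.800000.
After n steps the width is (b−a)/2^n; need (b−a)/2^n ≤ 1e-7.
So n ≥ log₂(1.800000/1e-7) = log₂(18000000.0000) ≈ 24.1015.
Hence n = 25.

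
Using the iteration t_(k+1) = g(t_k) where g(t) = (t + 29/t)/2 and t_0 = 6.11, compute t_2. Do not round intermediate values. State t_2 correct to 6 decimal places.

t_1 = g(6.110000) = 5.428159
t_2 = g(5.428159) = 5.385335

5.385335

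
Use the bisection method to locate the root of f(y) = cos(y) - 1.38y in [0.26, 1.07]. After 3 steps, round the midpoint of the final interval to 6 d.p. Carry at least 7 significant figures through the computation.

0.614375

f(0.260000) = 0.607590, f(1.070000) = -0.996476 (opposite signs)
step 1: m = 0.665000, f(m) = -0.130783 < 0 → root in [0.260000, 0.665000]
step 2: m = 0.462500, f(m) = 0.256690 > 0 → root in [0.462500, 0.665000]
step 3: m = 0.563750, f(m) = 0.067282 > 0 → root in [0.563750, 0.665000]
Midpoint of [0.563750, 0.665000] = 0.614375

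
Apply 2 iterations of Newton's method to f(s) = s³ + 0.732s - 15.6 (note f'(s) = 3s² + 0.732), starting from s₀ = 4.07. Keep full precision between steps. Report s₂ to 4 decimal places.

2.5045

s_0 = 4.070000: f = 54.798383, f' = 50.426700 → s_1 = 4.070000 - (54.798383)/(50.426700) = 2.983306
s_1 = 2.983306: f = 13.135551, f' = 27.432347 → s_2 = 2.983306 - (13.135551)/(27.432347) = 2.504472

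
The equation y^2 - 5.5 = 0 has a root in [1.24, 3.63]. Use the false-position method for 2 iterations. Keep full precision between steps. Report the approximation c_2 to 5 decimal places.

2.27930

False-position update: c = (a·f(b) − b·f(a))/(f(b) − f(a)); replace the endpoint whose sign matches f(c).
f(1.240000) = -3.962400, f(3.630000) = 7.676900
step 1: c = 2.053634, f(c) = -1.282585 < 0 → new bracket [2.053634, 3.630000]
step 2: c = 2.279297, f(c) = -0.304803 < 0 → new bracket [2.279297, 3.630000]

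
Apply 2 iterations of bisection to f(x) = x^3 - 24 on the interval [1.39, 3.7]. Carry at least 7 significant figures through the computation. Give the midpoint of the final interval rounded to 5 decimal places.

2.83375

f(1.390000) = -21.314381, f(3.700000) = 26.653000 (opposite signs)
step 1: m = 2.545000, f(m) = -7.515971 < 0 → root in [2.545000, 3.700000]
step 2: m = 3.122500, f(m) = 6.444395 > 0 → root in [2.545000, 3.122500]
Midpoint of [2.545000, 3.122500] = 2.833750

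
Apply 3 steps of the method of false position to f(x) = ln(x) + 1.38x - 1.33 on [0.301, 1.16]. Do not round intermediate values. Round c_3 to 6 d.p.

0.981103

f(0.301000) = -2.115265, f(1.160000) = 0.419220
step 1: c = 1.017916, f(c) = 0.092481 > 0 → new bracket [0.301000, 1.017916]
step 2: c = 0.987885, f(c) = 0.021092 > 0 → new bracket [0.301000, 0.987885]
step 3: c = 0.981103, f(c) = 0.004845 > 0 → new bracket [0.301000, 0.981103]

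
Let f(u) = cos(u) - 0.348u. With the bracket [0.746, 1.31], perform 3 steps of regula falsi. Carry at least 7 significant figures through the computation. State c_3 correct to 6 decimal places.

1.156561

f(0.746000) = 0.474802, f(1.310000) = -0.198030
step 1: c = 1.144002, f(c) = 0.015843 > 0 → new bracket [1.144002, 1.310000]
step 2: c = 1.156298, f(c) = 0.000339 > 0 → new bracket [1.156298, 1.310000]
step 3: c = 1.156561, f(c) = 0.000007 > 0 → new bracket [1.156561, 1.310000]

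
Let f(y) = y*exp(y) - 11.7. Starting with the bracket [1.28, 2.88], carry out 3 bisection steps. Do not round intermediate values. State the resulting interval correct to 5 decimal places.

[1.68000, 1.88000]

f(1.280000) = -7.096301, f(2.880000) = 39.605107 (opposite signs)
step 1: m = 2.080000, f(m) = 4.949295 > 0 → root in [1.280000, 2.080000]
step 2: m = 1.680000, f(m) = -2.685866 < 0 → root in [1.680000, 2.080000]
step 3: m = 1.880000, f(m) = 0.620589 > 0 → root in [1.680000, 1.880000]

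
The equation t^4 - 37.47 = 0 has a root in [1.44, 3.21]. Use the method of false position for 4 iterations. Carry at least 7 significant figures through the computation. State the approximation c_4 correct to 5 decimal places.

2.45073

False-position update: c = (a·f(b) − b·f(a))/(f(b) − f(a)); replace the endpoint whose sign matches f(c).
f(1.440000) = -33.170183, f(3.210000) = 68.704477
step 1: c = 2.016308, f(c) = -20.941713 < 0 → new bracket [2.016308, 3.210000]
step 2: c = 2.295160, f(c) = -9.720730 < 0 → new bracket [2.295160, 3.210000]
step 3: c = 2.408553, f(c) = -3.816908 < 0 → new bracket [2.408553, 3.210000]
step 4: c = 2.450735, f(c) = -1.396766 < 0 → new bracket [2.450735, 3.210000]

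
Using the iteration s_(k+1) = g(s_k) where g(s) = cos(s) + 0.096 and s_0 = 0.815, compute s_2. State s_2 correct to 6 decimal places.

0.805598

s_1 = g(0.815000) = 0.781868
s_2 = g(0.781868) = 0.805598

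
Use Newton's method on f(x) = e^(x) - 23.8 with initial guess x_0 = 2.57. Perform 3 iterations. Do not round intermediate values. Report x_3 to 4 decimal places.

Newton update: x ← x − f(x)/f'(x).
f'(x) = e^(x)
x_0 = 2.570000: f = -10.734176, f' = 13.065824 → x_1 = 2.570000 - (-10.734176)/(13.065824) = 3.391546
x_1 = 3.391546: f = 5.911851, f' = 29.711851 → x_2 = 3.391546 - (5.911851)/(29.711851) = 3.192573
x_2 = 3.192573: f = 0.551006, f' = 24.351006 → x_3 = 3.192573 - (0.551006)/(24.351006) = 3.169946

3.1699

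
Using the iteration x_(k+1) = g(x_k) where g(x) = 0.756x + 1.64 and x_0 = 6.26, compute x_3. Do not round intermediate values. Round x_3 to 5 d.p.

x_1 = g(6.260000) = 6.372560
x_2 = g(6.372560) = 6.457655
x_3 = g(6.457655) = 6.521987

6.52199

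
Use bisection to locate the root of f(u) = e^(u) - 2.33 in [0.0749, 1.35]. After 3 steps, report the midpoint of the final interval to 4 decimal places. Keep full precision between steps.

0.7921

f(0.074900) = -1.252224, f(1.350000) = 1.527426 (opposite signs)
step 1: m = 0.712450, f(m) = -0.291019 < 0 → root in [0.712450, 1.350000]
step 2: m = 1.031225, f(m) = 0.474499 > 0 → root in [0.712450, 1.031225]
step 3: m = 0.871838, f(m) = 0.061301 > 0 → root in [0.712450, 0.871838]
Midpoint of [0.712450, 0.871838] = 0.792144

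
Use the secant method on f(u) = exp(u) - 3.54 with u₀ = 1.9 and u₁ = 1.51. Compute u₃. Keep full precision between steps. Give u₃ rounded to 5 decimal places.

Secant update: u_(k+1) = u_k − f(u_k)·(u_k − u_(k-1))/(f(u_k) − f(u_(k-1))).
f(u_0) = 3.145894, f(u_1) = 0.986731
u_2 = 1.510000 - (0.986731)·(1.510000 - 1.900000)/(0.986731 - (3.145894)) = 1.331771; f(u_2) = 0.247747
u_3 = 1.331771 - (0.247747)·(1.331771 - 1.510000)/(0.247747 - (0.986731)) = 1.272020; f(u_3) = 0.028051

1.27202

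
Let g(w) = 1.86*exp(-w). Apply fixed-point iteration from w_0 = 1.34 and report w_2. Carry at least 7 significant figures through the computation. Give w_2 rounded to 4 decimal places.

1.1429

w_1 = g(1.340000) = 0.487033
w_2 = g(0.487033) = 1.142871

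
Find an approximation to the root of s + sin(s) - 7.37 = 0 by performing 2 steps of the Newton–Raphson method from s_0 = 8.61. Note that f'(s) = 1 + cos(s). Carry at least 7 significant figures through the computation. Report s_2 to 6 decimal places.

16.611450

s_0 = 8.610000: f = 1.967573, f' = 0.313970 → s_1 = 8.610000 - (1.967573)/(0.313970) = 2.343245
s_1 = 2.343245: f = -4.310551, f' = 0.302109 → s_2 = 2.343245 - (-4.310551)/(0.302109) = 16.611450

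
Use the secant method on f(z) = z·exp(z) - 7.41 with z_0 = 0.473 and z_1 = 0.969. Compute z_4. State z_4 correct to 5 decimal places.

Secant update: z_(k+1) = z_k − f(z_k)·(z_k − z_(k-1))/(f(z_k) − f(z_(k-1))).
f(z_0) = -6.650929, f(z_1) = -4.856387
z_2 = 0.969000 - (-4.856387)·(0.969000 - 0.473000)/(-4.856387 - (-6.650929)) = 2.311274; f(z_2) = 15.904447
z_3 = 2.311274 - (15.904447)·(2.311274 - 0.969000)/(15.904447 - (-4.856387)) = 1.282986; f(z_3) = -2.781766
z_4 = 1.282986 - (-2.781766)·(1.282986 - 2.311274)/(-2.781766 - (15.904447)) = 1.436064; f(z_4) = -1.372619

1.43606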